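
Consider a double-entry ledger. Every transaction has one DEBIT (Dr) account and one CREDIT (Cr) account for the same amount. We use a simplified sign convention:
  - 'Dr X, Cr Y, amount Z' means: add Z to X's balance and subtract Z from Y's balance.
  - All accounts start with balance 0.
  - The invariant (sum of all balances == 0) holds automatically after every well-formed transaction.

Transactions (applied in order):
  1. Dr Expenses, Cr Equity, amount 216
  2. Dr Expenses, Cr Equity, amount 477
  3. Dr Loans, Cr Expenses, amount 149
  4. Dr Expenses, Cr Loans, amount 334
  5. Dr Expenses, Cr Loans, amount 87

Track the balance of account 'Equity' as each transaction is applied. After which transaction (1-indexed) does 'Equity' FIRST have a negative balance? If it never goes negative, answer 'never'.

After txn 1: Equity=-216

Answer: 1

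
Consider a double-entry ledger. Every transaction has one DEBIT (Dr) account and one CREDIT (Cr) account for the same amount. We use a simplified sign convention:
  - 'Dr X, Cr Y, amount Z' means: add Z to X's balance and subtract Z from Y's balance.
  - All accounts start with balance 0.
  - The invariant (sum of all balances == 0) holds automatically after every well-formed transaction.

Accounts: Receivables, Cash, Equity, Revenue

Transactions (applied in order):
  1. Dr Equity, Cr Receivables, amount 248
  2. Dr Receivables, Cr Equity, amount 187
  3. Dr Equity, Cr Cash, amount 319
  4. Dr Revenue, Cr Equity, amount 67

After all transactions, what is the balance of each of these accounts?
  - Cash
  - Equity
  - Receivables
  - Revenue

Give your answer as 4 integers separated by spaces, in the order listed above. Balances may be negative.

Answer: -319 313 -61 67

Derivation:
After txn 1 (Dr Equity, Cr Receivables, amount 248): Equity=248 Receivables=-248
After txn 2 (Dr Receivables, Cr Equity, amount 187): Equity=61 Receivables=-61
After txn 3 (Dr Equity, Cr Cash, amount 319): Cash=-319 Equity=380 Receivables=-61
After txn 4 (Dr Revenue, Cr Equity, amount 67): Cash=-319 Equity=313 Receivables=-61 Revenue=67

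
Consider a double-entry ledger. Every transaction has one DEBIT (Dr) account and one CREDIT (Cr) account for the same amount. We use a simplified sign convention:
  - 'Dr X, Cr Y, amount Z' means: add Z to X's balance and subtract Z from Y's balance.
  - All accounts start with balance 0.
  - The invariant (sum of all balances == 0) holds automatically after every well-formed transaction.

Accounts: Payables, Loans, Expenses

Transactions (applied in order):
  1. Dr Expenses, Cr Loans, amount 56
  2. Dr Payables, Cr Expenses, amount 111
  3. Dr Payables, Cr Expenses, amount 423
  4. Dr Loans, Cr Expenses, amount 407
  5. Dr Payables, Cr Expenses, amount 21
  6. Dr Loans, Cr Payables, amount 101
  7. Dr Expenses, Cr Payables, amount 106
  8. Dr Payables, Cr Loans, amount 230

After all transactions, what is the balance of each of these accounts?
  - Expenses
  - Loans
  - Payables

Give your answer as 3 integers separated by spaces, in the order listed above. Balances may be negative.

Answer: -800 222 578

Derivation:
After txn 1 (Dr Expenses, Cr Loans, amount 56): Expenses=56 Loans=-56
After txn 2 (Dr Payables, Cr Expenses, amount 111): Expenses=-55 Loans=-56 Payables=111
After txn 3 (Dr Payables, Cr Expenses, amount 423): Expenses=-478 Loans=-56 Payables=534
After txn 4 (Dr Loans, Cr Expenses, amount 407): Expenses=-885 Loans=351 Payables=534
After txn 5 (Dr Payables, Cr Expenses, amount 21): Expenses=-906 Loans=351 Payables=555
After txn 6 (Dr Loans, Cr Payables, amount 101): Expenses=-906 Loans=452 Payables=454
After txn 7 (Dr Expenses, Cr Payables, amount 106): Expenses=-800 Loans=452 Payables=348
After txn 8 (Dr Payables, Cr Loans, amount 230): Expenses=-800 Loans=222 Payables=578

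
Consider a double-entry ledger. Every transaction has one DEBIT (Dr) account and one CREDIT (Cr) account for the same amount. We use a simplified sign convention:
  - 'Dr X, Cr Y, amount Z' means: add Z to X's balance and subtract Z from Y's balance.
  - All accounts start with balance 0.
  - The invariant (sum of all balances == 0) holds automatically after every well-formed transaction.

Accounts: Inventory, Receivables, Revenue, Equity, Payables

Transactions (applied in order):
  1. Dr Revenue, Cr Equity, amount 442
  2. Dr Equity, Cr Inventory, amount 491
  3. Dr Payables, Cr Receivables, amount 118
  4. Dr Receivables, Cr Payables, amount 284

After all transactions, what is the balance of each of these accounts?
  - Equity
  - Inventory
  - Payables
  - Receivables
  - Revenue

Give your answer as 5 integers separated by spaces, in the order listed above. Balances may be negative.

After txn 1 (Dr Revenue, Cr Equity, amount 442): Equity=-442 Revenue=442
After txn 2 (Dr Equity, Cr Inventory, amount 491): Equity=49 Inventory=-491 Revenue=442
After txn 3 (Dr Payables, Cr Receivables, amount 118): Equity=49 Inventory=-491 Payables=118 Receivables=-118 Revenue=442
After txn 4 (Dr Receivables, Cr Payables, amount 284): Equity=49 Inventory=-491 Payables=-166 Receivables=166 Revenue=442

Answer: 49 -491 -166 166 442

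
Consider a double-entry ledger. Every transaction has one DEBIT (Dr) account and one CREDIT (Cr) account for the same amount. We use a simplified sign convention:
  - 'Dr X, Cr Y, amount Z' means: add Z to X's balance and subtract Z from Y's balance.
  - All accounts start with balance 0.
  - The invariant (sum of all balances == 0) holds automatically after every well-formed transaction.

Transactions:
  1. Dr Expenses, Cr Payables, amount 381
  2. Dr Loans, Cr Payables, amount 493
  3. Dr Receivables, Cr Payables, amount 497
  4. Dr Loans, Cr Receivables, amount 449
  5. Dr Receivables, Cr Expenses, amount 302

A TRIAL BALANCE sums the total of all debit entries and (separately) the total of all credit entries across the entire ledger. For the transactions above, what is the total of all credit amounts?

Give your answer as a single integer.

Answer: 2122

Derivation:
Txn 1: credit+=381
Txn 2: credit+=493
Txn 3: credit+=497
Txn 4: credit+=449
Txn 5: credit+=302
Total credits = 2122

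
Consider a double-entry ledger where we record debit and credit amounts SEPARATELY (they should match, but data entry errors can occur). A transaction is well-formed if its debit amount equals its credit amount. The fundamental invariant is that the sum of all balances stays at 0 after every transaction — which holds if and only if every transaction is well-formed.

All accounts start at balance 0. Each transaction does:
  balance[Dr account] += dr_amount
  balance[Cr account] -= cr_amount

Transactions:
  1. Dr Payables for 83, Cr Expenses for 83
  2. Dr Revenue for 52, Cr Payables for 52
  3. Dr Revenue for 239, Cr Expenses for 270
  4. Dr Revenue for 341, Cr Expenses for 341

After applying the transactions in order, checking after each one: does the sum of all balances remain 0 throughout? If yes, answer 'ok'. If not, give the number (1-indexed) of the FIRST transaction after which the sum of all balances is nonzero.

After txn 1: dr=83 cr=83 sum_balances=0
After txn 2: dr=52 cr=52 sum_balances=0
After txn 3: dr=239 cr=270 sum_balances=-31
After txn 4: dr=341 cr=341 sum_balances=-31

Answer: 3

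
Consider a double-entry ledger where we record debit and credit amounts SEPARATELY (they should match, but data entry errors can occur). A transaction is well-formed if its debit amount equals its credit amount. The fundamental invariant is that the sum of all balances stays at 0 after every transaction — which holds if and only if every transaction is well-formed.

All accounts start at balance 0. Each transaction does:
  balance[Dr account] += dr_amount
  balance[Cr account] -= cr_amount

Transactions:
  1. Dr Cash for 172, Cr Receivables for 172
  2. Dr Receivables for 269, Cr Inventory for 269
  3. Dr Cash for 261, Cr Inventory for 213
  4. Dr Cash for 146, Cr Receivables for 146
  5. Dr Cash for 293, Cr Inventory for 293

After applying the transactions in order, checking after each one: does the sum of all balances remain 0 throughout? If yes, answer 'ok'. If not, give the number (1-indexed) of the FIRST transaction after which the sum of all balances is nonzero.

After txn 1: dr=172 cr=172 sum_balances=0
After txn 2: dr=269 cr=269 sum_balances=0
After txn 3: dr=261 cr=213 sum_balances=48
After txn 4: dr=146 cr=146 sum_balances=48
After txn 5: dr=293 cr=293 sum_balances=48

Answer: 3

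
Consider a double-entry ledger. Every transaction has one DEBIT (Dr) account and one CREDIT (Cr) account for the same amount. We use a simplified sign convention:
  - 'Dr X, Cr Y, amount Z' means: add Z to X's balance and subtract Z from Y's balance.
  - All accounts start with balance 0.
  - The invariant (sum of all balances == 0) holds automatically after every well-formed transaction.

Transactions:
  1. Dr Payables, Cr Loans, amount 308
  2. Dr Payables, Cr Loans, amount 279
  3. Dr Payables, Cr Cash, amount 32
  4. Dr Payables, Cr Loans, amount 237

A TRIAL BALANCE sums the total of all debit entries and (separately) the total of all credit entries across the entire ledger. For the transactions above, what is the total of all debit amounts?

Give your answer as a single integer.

Answer: 856

Derivation:
Txn 1: debit+=308
Txn 2: debit+=279
Txn 3: debit+=32
Txn 4: debit+=237
Total debits = 856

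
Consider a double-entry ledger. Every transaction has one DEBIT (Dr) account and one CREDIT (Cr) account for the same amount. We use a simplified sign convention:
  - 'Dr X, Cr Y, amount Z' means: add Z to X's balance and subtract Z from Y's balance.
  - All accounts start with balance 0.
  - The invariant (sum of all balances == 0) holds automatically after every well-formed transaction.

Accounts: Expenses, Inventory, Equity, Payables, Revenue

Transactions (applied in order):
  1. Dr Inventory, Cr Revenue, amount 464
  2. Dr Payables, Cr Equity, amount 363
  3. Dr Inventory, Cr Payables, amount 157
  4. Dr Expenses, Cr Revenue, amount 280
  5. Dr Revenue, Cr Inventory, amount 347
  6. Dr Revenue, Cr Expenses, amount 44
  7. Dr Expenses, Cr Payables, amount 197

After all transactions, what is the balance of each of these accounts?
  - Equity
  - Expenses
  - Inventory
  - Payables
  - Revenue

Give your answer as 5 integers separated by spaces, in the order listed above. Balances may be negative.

Answer: -363 433 274 9 -353

Derivation:
After txn 1 (Dr Inventory, Cr Revenue, amount 464): Inventory=464 Revenue=-464
After txn 2 (Dr Payables, Cr Equity, amount 363): Equity=-363 Inventory=464 Payables=363 Revenue=-464
After txn 3 (Dr Inventory, Cr Payables, amount 157): Equity=-363 Inventory=621 Payables=206 Revenue=-464
After txn 4 (Dr Expenses, Cr Revenue, amount 280): Equity=-363 Expenses=280 Inventory=621 Payables=206 Revenue=-744
After txn 5 (Dr Revenue, Cr Inventory, amount 347): Equity=-363 Expenses=280 Inventory=274 Payables=206 Revenue=-397
After txn 6 (Dr Revenue, Cr Expenses, amount 44): Equity=-363 Expenses=236 Inventory=274 Payables=206 Revenue=-353
After txn 7 (Dr Expenses, Cr Payables, amount 197): Equity=-363 Expenses=433 Inventory=274 Payables=9 Revenue=-353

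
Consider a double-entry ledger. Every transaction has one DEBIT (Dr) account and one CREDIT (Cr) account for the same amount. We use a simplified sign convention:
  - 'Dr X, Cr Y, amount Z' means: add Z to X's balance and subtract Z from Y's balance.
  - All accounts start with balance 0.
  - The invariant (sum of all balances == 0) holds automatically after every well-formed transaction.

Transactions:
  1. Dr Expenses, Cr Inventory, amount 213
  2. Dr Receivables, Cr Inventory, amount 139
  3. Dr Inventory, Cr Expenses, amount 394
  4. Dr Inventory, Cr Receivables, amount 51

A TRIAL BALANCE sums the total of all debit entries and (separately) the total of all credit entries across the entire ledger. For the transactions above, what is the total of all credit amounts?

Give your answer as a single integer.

Answer: 797

Derivation:
Txn 1: credit+=213
Txn 2: credit+=139
Txn 3: credit+=394
Txn 4: credit+=51
Total credits = 797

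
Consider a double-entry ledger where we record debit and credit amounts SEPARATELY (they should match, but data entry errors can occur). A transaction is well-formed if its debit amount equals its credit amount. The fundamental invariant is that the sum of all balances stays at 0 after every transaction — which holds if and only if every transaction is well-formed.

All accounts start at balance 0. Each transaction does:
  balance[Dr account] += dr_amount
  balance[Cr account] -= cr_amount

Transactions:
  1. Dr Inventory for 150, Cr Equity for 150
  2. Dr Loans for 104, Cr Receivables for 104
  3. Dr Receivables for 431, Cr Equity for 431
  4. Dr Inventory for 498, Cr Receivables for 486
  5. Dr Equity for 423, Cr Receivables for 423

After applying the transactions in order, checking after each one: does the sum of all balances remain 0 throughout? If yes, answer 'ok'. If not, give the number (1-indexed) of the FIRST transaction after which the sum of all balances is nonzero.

Answer: 4

Derivation:
After txn 1: dr=150 cr=150 sum_balances=0
After txn 2: dr=104 cr=104 sum_balances=0
After txn 3: dr=431 cr=431 sum_balances=0
After txn 4: dr=498 cr=486 sum_balances=12
After txn 5: dr=423 cr=423 sum_balances=12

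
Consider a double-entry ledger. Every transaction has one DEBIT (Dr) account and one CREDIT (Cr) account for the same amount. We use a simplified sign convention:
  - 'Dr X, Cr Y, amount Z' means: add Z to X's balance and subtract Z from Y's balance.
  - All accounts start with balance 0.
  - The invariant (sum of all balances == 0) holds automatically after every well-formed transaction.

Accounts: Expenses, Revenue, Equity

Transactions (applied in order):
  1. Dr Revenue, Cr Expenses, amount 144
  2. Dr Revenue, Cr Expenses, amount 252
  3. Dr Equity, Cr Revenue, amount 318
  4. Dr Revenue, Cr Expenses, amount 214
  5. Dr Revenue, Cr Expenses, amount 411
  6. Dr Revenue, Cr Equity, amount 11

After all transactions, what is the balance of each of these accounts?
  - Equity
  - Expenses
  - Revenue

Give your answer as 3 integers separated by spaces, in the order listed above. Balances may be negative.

After txn 1 (Dr Revenue, Cr Expenses, amount 144): Expenses=-144 Revenue=144
After txn 2 (Dr Revenue, Cr Expenses, amount 252): Expenses=-396 Revenue=396
After txn 3 (Dr Equity, Cr Revenue, amount 318): Equity=318 Expenses=-396 Revenue=78
After txn 4 (Dr Revenue, Cr Expenses, amount 214): Equity=318 Expenses=-610 Revenue=292
After txn 5 (Dr Revenue, Cr Expenses, amount 411): Equity=318 Expenses=-1021 Revenue=703
After txn 6 (Dr Revenue, Cr Equity, amount 11): Equity=307 Expenses=-1021 Revenue=714

Answer: 307 -1021 714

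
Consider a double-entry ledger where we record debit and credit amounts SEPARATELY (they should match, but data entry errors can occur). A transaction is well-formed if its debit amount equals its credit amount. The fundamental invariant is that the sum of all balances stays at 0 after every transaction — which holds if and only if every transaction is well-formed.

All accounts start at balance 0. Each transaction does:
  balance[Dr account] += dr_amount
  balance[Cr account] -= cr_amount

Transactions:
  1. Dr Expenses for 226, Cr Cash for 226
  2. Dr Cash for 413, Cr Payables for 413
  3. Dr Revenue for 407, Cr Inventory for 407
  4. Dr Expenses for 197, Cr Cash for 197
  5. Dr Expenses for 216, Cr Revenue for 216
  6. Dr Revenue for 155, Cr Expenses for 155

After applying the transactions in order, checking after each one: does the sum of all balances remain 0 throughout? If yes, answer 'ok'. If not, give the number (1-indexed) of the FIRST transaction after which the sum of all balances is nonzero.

After txn 1: dr=226 cr=226 sum_balances=0
After txn 2: dr=413 cr=413 sum_balances=0
After txn 3: dr=407 cr=407 sum_balances=0
After txn 4: dr=197 cr=197 sum_balances=0
After txn 5: dr=216 cr=216 sum_balances=0
After txn 6: dr=155 cr=155 sum_balances=0

Answer: ok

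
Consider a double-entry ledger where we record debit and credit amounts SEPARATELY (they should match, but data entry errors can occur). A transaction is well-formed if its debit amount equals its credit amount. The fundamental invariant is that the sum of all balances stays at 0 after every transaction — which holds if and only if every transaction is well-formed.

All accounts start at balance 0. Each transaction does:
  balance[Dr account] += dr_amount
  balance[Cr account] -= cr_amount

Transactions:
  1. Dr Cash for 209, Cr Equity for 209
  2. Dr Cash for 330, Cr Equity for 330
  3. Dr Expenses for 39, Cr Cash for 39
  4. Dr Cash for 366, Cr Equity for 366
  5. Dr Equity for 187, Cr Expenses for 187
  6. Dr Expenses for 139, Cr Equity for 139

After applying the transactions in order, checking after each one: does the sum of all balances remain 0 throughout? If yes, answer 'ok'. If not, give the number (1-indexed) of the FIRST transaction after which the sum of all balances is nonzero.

After txn 1: dr=209 cr=209 sum_balances=0
After txn 2: dr=330 cr=330 sum_balances=0
After txn 3: dr=39 cr=39 sum_balances=0
After txn 4: dr=366 cr=366 sum_balances=0
After txn 5: dr=187 cr=187 sum_balances=0
After txn 6: dr=139 cr=139 sum_balances=0

Answer: ok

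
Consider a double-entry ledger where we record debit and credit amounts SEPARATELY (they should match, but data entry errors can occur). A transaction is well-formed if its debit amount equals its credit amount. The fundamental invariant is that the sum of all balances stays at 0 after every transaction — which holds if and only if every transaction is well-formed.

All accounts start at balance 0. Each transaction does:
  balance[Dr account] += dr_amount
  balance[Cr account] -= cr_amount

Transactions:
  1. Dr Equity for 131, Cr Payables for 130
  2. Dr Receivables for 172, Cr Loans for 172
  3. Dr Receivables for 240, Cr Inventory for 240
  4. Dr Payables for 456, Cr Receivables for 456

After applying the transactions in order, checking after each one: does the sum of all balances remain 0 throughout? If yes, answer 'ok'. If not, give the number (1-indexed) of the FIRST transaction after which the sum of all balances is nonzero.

After txn 1: dr=131 cr=130 sum_balances=1
After txn 2: dr=172 cr=172 sum_balances=1
After txn 3: dr=240 cr=240 sum_balances=1
After txn 4: dr=456 cr=456 sum_balances=1

Answer: 1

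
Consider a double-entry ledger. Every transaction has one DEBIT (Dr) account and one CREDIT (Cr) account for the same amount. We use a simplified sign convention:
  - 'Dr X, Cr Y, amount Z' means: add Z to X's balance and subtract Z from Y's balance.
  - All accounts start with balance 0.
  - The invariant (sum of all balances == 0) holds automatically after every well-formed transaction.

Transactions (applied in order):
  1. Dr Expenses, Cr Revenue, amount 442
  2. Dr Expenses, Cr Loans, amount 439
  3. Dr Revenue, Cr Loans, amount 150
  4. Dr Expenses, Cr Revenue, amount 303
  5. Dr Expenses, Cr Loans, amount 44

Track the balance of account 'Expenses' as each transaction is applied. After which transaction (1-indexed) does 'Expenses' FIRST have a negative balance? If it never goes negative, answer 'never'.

After txn 1: Expenses=442
After txn 2: Expenses=881
After txn 3: Expenses=881
After txn 4: Expenses=1184
After txn 5: Expenses=1228

Answer: never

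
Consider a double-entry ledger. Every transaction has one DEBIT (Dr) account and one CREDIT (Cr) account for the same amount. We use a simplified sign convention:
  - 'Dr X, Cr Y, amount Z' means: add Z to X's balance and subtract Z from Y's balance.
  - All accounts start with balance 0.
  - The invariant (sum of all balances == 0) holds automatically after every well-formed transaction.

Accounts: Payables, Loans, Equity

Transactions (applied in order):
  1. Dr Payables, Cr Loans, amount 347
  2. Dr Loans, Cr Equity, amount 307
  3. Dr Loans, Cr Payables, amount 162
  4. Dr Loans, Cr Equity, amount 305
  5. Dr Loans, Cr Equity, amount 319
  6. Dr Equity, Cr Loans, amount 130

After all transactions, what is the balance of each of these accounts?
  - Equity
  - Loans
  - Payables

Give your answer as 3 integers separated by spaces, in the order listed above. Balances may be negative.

After txn 1 (Dr Payables, Cr Loans, amount 347): Loans=-347 Payables=347
After txn 2 (Dr Loans, Cr Equity, amount 307): Equity=-307 Loans=-40 Payables=347
After txn 3 (Dr Loans, Cr Payables, amount 162): Equity=-307 Loans=122 Payables=185
After txn 4 (Dr Loans, Cr Equity, amount 305): Equity=-612 Loans=427 Payables=185
After txn 5 (Dr Loans, Cr Equity, amount 319): Equity=-931 Loans=746 Payables=185
After txn 6 (Dr Equity, Cr Loans, amount 130): Equity=-801 Loans=616 Payables=185

Answer: -801 616 185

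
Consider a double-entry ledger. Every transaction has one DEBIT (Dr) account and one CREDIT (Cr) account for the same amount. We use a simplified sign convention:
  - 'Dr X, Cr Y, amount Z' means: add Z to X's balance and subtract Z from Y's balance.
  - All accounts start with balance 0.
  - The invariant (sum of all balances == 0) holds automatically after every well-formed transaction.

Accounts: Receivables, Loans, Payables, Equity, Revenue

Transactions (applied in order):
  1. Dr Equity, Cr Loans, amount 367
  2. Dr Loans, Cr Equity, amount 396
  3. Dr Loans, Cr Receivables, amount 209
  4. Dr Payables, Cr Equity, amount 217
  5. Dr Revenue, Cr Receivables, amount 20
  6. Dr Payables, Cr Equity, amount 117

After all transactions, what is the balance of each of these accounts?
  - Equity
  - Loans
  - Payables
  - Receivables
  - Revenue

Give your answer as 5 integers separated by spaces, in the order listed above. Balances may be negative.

After txn 1 (Dr Equity, Cr Loans, amount 367): Equity=367 Loans=-367
After txn 2 (Dr Loans, Cr Equity, amount 396): Equity=-29 Loans=29
After txn 3 (Dr Loans, Cr Receivables, amount 209): Equity=-29 Loans=238 Receivables=-209
After txn 4 (Dr Payables, Cr Equity, amount 217): Equity=-246 Loans=238 Payables=217 Receivables=-209
After txn 5 (Dr Revenue, Cr Receivables, amount 20): Equity=-246 Loans=238 Payables=217 Receivables=-229 Revenue=20
After txn 6 (Dr Payables, Cr Equity, amount 117): Equity=-363 Loans=238 Payables=334 Receivables=-229 Revenue=20

Answer: -363 238 334 -229 20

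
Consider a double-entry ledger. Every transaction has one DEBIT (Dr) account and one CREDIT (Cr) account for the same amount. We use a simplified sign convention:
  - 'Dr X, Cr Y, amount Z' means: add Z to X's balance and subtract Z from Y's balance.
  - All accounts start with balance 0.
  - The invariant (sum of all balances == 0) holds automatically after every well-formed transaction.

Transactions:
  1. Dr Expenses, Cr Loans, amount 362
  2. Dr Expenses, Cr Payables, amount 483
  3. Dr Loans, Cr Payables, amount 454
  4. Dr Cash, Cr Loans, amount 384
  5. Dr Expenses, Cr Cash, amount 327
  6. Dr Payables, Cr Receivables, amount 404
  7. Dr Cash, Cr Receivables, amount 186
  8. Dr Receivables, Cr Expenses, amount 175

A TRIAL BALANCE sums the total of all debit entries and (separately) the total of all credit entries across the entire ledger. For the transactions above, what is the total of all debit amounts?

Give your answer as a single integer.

Txn 1: debit+=362
Txn 2: debit+=483
Txn 3: debit+=454
Txn 4: debit+=384
Txn 5: debit+=327
Txn 6: debit+=404
Txn 7: debit+=186
Txn 8: debit+=175
Total debits = 2775

Answer: 2775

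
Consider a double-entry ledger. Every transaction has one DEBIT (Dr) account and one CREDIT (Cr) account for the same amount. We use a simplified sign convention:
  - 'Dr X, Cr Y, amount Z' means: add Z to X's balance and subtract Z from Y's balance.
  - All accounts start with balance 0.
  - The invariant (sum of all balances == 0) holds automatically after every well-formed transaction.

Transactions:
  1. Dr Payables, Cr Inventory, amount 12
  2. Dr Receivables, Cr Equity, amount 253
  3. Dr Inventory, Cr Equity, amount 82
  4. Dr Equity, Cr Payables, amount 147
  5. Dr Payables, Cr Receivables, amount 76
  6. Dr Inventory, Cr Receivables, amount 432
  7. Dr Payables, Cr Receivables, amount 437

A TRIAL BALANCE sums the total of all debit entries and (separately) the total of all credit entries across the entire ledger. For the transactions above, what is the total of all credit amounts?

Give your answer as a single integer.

Answer: 1439

Derivation:
Txn 1: credit+=12
Txn 2: credit+=253
Txn 3: credit+=82
Txn 4: credit+=147
Txn 5: credit+=76
Txn 6: credit+=432
Txn 7: credit+=437
Total credits = 1439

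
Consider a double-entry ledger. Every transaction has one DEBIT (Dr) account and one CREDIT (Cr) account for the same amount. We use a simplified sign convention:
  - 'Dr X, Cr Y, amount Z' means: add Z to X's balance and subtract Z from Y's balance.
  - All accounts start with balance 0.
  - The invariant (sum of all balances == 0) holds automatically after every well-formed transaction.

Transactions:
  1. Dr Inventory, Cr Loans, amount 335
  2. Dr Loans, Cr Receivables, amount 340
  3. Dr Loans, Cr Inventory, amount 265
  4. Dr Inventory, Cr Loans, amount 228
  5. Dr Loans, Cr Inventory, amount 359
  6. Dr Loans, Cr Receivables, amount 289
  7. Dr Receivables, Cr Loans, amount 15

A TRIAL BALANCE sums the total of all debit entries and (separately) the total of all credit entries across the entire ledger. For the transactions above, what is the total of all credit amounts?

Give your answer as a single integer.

Txn 1: credit+=335
Txn 2: credit+=340
Txn 3: credit+=265
Txn 4: credit+=228
Txn 5: credit+=359
Txn 6: credit+=289
Txn 7: credit+=15
Total credits = 1831

Answer: 1831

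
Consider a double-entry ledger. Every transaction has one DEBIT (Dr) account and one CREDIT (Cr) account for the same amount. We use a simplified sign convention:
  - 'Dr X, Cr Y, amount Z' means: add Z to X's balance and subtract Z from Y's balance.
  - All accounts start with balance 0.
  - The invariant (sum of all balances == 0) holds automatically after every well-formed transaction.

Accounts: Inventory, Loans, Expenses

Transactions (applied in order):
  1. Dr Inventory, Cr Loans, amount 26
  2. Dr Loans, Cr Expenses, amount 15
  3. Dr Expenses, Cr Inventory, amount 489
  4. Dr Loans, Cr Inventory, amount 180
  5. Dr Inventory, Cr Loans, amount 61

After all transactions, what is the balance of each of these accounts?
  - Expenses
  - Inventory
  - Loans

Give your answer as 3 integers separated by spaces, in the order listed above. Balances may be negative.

Answer: 474 -582 108

Derivation:
After txn 1 (Dr Inventory, Cr Loans, amount 26): Inventory=26 Loans=-26
After txn 2 (Dr Loans, Cr Expenses, amount 15): Expenses=-15 Inventory=26 Loans=-11
After txn 3 (Dr Expenses, Cr Inventory, amount 489): Expenses=474 Inventory=-463 Loans=-11
After txn 4 (Dr Loans, Cr Inventory, amount 180): Expenses=474 Inventory=-643 Loans=169
After txn 5 (Dr Inventory, Cr Loans, amount 61): Expenses=474 Inventory=-582 Loans=108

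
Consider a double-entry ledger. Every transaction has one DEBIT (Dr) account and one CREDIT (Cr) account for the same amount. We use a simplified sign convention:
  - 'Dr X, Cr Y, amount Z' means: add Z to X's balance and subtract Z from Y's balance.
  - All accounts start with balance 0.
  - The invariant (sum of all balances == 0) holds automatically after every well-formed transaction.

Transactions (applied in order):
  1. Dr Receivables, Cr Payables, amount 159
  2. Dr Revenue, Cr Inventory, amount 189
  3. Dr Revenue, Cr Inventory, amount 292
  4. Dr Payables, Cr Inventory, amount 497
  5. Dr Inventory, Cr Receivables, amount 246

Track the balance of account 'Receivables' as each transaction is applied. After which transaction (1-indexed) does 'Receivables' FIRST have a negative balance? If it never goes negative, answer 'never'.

Answer: 5

Derivation:
After txn 1: Receivables=159
After txn 2: Receivables=159
After txn 3: Receivables=159
After txn 4: Receivables=159
After txn 5: Receivables=-87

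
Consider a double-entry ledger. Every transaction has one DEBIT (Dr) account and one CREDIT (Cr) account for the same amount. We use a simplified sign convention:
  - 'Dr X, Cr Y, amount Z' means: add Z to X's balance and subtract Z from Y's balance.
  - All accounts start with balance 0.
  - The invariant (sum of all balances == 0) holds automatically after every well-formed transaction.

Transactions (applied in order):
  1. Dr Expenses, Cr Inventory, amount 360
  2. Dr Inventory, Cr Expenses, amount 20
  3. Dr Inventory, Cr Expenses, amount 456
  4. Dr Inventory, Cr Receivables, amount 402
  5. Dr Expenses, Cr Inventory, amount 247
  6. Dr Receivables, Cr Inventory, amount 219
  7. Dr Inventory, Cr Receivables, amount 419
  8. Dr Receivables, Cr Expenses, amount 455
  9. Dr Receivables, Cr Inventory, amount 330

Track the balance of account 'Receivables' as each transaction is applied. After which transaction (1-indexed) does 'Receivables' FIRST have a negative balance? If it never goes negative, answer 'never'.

Answer: 4

Derivation:
After txn 1: Receivables=0
After txn 2: Receivables=0
After txn 3: Receivables=0
After txn 4: Receivables=-402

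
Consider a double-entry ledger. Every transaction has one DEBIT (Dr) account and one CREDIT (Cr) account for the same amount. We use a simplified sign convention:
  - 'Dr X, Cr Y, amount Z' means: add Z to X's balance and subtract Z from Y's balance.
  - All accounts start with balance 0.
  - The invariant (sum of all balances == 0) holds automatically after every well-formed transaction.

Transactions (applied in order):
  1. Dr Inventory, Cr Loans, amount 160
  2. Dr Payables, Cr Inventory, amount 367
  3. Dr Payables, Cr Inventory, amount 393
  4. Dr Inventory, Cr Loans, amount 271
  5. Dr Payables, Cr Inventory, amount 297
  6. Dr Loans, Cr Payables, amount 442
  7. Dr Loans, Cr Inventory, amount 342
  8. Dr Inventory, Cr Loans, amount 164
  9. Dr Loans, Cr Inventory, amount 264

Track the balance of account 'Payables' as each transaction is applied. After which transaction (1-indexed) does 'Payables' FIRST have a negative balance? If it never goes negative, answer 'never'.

After txn 1: Payables=0
After txn 2: Payables=367
After txn 3: Payables=760
After txn 4: Payables=760
After txn 5: Payables=1057
After txn 6: Payables=615
After txn 7: Payables=615
After txn 8: Payables=615
After txn 9: Payables=615

Answer: never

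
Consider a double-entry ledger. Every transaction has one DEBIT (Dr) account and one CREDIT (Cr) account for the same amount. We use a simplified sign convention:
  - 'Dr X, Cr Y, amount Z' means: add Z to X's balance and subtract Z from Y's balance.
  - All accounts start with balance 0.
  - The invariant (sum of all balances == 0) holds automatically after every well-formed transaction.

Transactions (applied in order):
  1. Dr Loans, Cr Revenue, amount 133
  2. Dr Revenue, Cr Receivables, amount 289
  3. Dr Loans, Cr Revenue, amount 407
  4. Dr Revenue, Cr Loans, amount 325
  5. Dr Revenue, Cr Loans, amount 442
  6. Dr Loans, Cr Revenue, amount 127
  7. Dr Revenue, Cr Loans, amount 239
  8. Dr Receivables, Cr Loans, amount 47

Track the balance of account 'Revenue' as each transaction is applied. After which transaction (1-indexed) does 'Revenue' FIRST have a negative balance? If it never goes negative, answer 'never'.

Answer: 1

Derivation:
After txn 1: Revenue=-133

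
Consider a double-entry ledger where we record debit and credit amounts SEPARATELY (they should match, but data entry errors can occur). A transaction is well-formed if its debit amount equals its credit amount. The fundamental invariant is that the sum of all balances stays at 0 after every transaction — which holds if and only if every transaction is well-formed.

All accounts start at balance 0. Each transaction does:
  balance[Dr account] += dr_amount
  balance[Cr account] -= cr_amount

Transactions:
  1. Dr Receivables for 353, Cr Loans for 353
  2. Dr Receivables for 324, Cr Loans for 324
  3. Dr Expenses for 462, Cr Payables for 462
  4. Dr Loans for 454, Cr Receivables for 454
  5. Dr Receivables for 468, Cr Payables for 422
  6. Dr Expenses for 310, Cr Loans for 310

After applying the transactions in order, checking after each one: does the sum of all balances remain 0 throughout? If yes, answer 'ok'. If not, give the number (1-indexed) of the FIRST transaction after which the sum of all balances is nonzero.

Answer: 5

Derivation:
After txn 1: dr=353 cr=353 sum_balances=0
After txn 2: dr=324 cr=324 sum_balances=0
After txn 3: dr=462 cr=462 sum_balances=0
After txn 4: dr=454 cr=454 sum_balances=0
After txn 5: dr=468 cr=422 sum_balances=46
After txn 6: dr=310 cr=310 sum_balances=46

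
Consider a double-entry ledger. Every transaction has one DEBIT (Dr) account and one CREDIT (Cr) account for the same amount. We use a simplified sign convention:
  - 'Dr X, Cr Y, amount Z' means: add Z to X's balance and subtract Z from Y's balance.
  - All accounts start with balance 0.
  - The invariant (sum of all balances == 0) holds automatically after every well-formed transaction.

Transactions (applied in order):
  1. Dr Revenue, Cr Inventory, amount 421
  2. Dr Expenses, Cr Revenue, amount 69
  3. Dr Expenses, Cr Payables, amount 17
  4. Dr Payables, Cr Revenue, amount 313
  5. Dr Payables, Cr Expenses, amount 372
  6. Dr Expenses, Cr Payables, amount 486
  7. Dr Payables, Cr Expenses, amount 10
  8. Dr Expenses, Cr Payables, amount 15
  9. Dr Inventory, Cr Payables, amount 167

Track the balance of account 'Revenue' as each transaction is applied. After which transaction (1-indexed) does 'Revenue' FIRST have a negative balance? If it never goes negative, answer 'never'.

After txn 1: Revenue=421
After txn 2: Revenue=352
After txn 3: Revenue=352
After txn 4: Revenue=39
After txn 5: Revenue=39
After txn 6: Revenue=39
After txn 7: Revenue=39
After txn 8: Revenue=39
After txn 9: Revenue=39

Answer: never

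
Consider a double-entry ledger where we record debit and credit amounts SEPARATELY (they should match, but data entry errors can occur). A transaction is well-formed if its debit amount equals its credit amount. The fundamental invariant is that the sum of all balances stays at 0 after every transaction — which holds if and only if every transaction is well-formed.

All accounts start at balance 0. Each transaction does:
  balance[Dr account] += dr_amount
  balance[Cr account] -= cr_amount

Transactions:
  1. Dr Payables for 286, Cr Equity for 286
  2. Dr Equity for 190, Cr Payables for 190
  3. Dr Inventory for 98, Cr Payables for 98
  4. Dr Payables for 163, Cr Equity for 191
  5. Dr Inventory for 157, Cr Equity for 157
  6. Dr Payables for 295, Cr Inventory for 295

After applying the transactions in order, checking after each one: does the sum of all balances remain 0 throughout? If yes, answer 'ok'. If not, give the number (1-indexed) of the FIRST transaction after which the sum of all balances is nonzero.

After txn 1: dr=286 cr=286 sum_balances=0
After txn 2: dr=190 cr=190 sum_balances=0
After txn 3: dr=98 cr=98 sum_balances=0
After txn 4: dr=163 cr=191 sum_balances=-28
After txn 5: dr=157 cr=157 sum_balances=-28
After txn 6: dr=295 cr=295 sum_balances=-28

Answer: 4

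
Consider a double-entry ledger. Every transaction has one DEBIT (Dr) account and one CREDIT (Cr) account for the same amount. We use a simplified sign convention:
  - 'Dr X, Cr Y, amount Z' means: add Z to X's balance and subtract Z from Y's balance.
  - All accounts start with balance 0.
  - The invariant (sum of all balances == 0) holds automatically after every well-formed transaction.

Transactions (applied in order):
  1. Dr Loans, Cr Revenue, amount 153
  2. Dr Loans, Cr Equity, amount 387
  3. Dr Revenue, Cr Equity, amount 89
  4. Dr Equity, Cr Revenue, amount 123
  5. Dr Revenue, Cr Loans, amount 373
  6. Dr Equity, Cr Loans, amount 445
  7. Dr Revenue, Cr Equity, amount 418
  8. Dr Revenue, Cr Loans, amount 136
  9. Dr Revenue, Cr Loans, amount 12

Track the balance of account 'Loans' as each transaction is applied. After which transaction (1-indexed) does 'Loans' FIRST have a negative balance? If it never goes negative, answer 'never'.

After txn 1: Loans=153
After txn 2: Loans=540
After txn 3: Loans=540
After txn 4: Loans=540
After txn 5: Loans=167
After txn 6: Loans=-278

Answer: 6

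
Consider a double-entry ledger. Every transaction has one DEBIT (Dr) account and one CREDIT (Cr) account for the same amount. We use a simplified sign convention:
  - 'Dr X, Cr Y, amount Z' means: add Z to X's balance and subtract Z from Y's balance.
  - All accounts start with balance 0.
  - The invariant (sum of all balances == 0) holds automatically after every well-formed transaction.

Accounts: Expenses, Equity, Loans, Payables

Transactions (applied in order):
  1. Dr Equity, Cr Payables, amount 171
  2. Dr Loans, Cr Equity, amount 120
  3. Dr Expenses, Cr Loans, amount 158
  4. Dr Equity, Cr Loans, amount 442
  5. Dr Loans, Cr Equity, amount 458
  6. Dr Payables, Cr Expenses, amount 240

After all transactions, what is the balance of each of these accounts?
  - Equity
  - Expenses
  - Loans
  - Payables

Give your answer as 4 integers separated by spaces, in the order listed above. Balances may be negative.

After txn 1 (Dr Equity, Cr Payables, amount 171): Equity=171 Payables=-171
After txn 2 (Dr Loans, Cr Equity, amount 120): Equity=51 Loans=120 Payables=-171
After txn 3 (Dr Expenses, Cr Loans, amount 158): Equity=51 Expenses=158 Loans=-38 Payables=-171
After txn 4 (Dr Equity, Cr Loans, amount 442): Equity=493 Expenses=158 Loans=-480 Payables=-171
After txn 5 (Dr Loans, Cr Equity, amount 458): Equity=35 Expenses=158 Loans=-22 Payables=-171
After txn 6 (Dr Payables, Cr Expenses, amount 240): Equity=35 Expenses=-82 Loans=-22 Payables=69

Answer: 35 -82 -22 69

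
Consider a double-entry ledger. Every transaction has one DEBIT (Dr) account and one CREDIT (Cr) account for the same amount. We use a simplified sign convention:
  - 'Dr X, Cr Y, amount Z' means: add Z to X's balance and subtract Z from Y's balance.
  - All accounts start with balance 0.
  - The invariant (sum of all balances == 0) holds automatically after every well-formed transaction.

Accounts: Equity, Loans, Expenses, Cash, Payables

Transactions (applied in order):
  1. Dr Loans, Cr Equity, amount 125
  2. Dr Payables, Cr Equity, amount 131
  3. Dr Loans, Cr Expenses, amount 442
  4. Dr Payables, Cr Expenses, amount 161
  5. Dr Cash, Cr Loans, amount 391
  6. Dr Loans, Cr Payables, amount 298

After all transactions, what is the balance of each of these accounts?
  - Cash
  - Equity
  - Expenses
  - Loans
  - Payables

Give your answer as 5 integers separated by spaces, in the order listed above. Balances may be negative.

After txn 1 (Dr Loans, Cr Equity, amount 125): Equity=-125 Loans=125
After txn 2 (Dr Payables, Cr Equity, amount 131): Equity=-256 Loans=125 Payables=131
After txn 3 (Dr Loans, Cr Expenses, amount 442): Equity=-256 Expenses=-442 Loans=567 Payables=131
After txn 4 (Dr Payables, Cr Expenses, amount 161): Equity=-256 Expenses=-603 Loans=567 Payables=292
After txn 5 (Dr Cash, Cr Loans, amount 391): Cash=391 Equity=-256 Expenses=-603 Loans=176 Payables=292
After txn 6 (Dr Loans, Cr Payables, amount 298): Cash=391 Equity=-256 Expenses=-603 Loans=474 Payables=-6

Answer: 391 -256 -603 474 -6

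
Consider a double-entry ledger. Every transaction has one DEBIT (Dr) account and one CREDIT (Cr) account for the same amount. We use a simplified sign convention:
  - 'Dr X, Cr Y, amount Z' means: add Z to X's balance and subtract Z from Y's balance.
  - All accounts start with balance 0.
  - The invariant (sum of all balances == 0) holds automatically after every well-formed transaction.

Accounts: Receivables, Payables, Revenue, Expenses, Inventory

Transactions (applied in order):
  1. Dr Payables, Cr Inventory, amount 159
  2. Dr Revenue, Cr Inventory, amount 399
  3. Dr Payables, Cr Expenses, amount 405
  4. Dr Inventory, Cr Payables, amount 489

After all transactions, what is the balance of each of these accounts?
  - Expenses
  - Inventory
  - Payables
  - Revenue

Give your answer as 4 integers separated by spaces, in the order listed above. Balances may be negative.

After txn 1 (Dr Payables, Cr Inventory, amount 159): Inventory=-159 Payables=159
After txn 2 (Dr Revenue, Cr Inventory, amount 399): Inventory=-558 Payables=159 Revenue=399
After txn 3 (Dr Payables, Cr Expenses, amount 405): Expenses=-405 Inventory=-558 Payables=564 Revenue=399
After txn 4 (Dr Inventory, Cr Payables, amount 489): Expenses=-405 Inventory=-69 Payables=75 Revenue=399

Answer: -405 -69 75 399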